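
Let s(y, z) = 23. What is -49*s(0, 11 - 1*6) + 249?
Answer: -878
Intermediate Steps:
-49*s(0, 11 - 1*6) + 249 = -49*23 + 249 = -1127 + 249 = -878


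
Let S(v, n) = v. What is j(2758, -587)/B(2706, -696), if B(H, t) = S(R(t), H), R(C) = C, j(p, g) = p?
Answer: -1379/348 ≈ -3.9626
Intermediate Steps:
B(H, t) = t
j(2758, -587)/B(2706, -696) = 2758/(-696) = 2758*(-1/696) = -1379/348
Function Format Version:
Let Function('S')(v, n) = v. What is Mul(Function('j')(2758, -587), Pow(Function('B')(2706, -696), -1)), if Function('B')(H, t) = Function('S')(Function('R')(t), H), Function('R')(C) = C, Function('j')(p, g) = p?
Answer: Rational(-1379, 348) ≈ -3.9626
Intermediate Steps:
Function('B')(H, t) = t
Mul(Function('j')(2758, -587), Pow(Function('B')(2706, -696), -1)) = Mul(2758, Pow(-696, -1)) = Mul(2758, Rational(-1, 696)) = Rational(-1379, 348)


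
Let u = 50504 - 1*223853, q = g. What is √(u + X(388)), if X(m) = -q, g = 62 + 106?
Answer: I*√173517 ≈ 416.55*I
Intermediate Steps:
g = 168
q = 168
X(m) = -168 (X(m) = -1*168 = -168)
u = -173349 (u = 50504 - 223853 = -173349)
√(u + X(388)) = √(-173349 - 168) = √(-173517) = I*√173517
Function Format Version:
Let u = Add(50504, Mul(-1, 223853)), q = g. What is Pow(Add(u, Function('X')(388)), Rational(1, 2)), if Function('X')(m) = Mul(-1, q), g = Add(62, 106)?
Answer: Mul(I, Pow(173517, Rational(1, 2))) ≈ Mul(416.55, I)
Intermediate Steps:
g = 168
q = 168
Function('X')(m) = -168 (Function('X')(m) = Mul(-1, 168) = -168)
u = -173349 (u = Add(50504, -223853) = -173349)
Pow(Add(u, Function('X')(388)), Rational(1, 2)) = Pow(Add(-173349, -168), Rational(1, 2)) = Pow(-173517, Rational(1, 2)) = Mul(I, Pow(173517, Rational(1, 2)))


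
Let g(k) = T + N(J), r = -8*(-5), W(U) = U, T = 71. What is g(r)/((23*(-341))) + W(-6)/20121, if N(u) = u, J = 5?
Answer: -525418/52603001 ≈ -0.0099884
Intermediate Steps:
r = 40
g(k) = 76 (g(k) = 71 + 5 = 76)
g(r)/((23*(-341))) + W(-6)/20121 = 76/((23*(-341))) - 6/20121 = 76/(-7843) - 6*1/20121 = 76*(-1/7843) - 2/6707 = -76/7843 - 2/6707 = -525418/52603001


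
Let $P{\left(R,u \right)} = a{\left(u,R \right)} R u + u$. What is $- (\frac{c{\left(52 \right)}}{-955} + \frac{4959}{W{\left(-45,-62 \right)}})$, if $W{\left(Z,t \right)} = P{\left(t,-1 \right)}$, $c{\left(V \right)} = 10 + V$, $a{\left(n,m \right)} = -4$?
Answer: $\frac{1583761}{79265} \approx 19.981$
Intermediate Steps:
$P{\left(R,u \right)} = u - 4 R u$ ($P{\left(R,u \right)} = - 4 R u + u = u - 4 R u$)
$W{\left(Z,t \right)} = -1 + 4 t$ ($W{\left(Z,t \right)} = - (1 - 4 t) = -1 + 4 t$)
$- (\frac{c{\left(52 \right)}}{-955} + \frac{4959}{W{\left(-45,-62 \right)}}) = - (\frac{10 + 52}{-955} + \frac{4959}{-1 + 4 \left(-62\right)}) = - (62 \left(- \frac{1}{955}\right) + \frac{4959}{-1 - 248}) = - (- \frac{62}{955} + \frac{4959}{-249}) = - (- \frac{62}{955} + 4959 \left(- \frac{1}{249}\right)) = - (- \frac{62}{955} - \frac{1653}{83}) = \left(-1\right) \left(- \frac{1583761}{79265}\right) = \frac{1583761}{79265}$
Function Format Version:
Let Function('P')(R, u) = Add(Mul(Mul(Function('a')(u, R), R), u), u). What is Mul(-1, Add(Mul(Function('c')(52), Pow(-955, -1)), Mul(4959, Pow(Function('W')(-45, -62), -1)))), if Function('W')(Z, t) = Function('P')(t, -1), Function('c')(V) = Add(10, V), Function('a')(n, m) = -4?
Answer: Rational(1583761, 79265) ≈ 19.981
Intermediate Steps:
Function('P')(R, u) = Add(u, Mul(-4, R, u)) (Function('P')(R, u) = Add(Mul(Mul(-4, R), u), u) = Add(Mul(-4, R, u), u) = Add(u, Mul(-4, R, u)))
Function('W')(Z, t) = Add(-1, Mul(4, t)) (Function('W')(Z, t) = Mul(-1, Add(1, Mul(-4, t))) = Add(-1, Mul(4, t)))
Mul(-1, Add(Mul(Function('c')(52), Pow(-955, -1)), Mul(4959, Pow(Function('W')(-45, -62), -1)))) = Mul(-1, Add(Mul(Add(10, 52), Pow(-955, -1)), Mul(4959, Pow(Add(-1, Mul(4, -62)), -1)))) = Mul(-1, Add(Mul(62, Rational(-1, 955)), Mul(4959, Pow(Add(-1, -248), -1)))) = Mul(-1, Add(Rational(-62, 955), Mul(4959, Pow(-249, -1)))) = Mul(-1, Add(Rational(-62, 955), Mul(4959, Rational(-1, 249)))) = Mul(-1, Add(Rational(-62, 955), Rational(-1653, 83))) = Mul(-1, Rational(-1583761, 79265)) = Rational(1583761, 79265)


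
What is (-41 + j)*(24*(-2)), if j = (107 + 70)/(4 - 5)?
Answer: 10464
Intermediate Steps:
j = -177 (j = 177/(-1) = 177*(-1) = -177)
(-41 + j)*(24*(-2)) = (-41 - 177)*(24*(-2)) = -218*(-48) = 10464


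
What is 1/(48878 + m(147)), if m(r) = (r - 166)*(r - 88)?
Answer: 1/47757 ≈ 2.0939e-5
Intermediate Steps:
m(r) = (-166 + r)*(-88 + r)
1/(48878 + m(147)) = 1/(48878 + (14608 + 147² - 254*147)) = 1/(48878 + (14608 + 21609 - 37338)) = 1/(48878 - 1121) = 1/47757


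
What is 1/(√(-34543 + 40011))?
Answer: √1367/2734 ≈ 0.013523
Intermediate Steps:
1/(√(-34543 + 40011)) = 1/(√5468) = 1/(2*√1367) = √1367/2734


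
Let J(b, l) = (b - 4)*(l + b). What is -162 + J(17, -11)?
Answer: -84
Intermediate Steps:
J(b, l) = (-4 + b)*(b + l)
-162 + J(17, -11) = -162 + (17² - 4*17 - 4*(-11) + 17*(-11)) = -162 + (289 - 68 + 44 - 187) = -162 + 78 = -84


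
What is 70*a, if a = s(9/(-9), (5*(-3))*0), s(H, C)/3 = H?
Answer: -210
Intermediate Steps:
s(H, C) = 3*H
a = -3 (a = 3*(9/(-9)) = 3*(9*(-⅑)) = 3*(-1) = -3)
70*a = 70*(-3) = -210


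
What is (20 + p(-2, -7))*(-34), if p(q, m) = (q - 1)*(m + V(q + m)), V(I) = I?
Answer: -2312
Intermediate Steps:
p(q, m) = (-1 + q)*(q + 2*m) (p(q, m) = (q - 1)*(m + (q + m)) = (-1 + q)*(m + (m + q)) = (-1 + q)*(q + 2*m))
(20 + p(-2, -7))*(-34) = (20 + (-1*(-2) - 2*(-7) - 7*(-2) - 2*(-7 - 2)))*(-34) = (20 + (2 + 14 + 14 - 2*(-9)))*(-34) = (20 + (2 + 14 + 14 + 18))*(-34) = (20 + 48)*(-34) = 68*(-34) = -2312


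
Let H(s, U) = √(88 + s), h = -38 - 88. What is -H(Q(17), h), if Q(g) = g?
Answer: -√105 ≈ -10.247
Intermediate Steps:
h = -126
-H(Q(17), h) = -√(88 + 17) = -√105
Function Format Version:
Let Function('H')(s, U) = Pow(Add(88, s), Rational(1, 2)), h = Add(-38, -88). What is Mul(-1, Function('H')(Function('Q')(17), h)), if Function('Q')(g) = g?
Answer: Mul(-1, Pow(105, Rational(1, 2))) ≈ -10.247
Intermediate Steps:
h = -126
Mul(-1, Function('H')(Function('Q')(17), h)) = Mul(-1, Pow(Add(88, 17), Rational(1, 2))) = Mul(-1, Pow(105, Rational(1, 2)))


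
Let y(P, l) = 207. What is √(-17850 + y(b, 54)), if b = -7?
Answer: I*√17643 ≈ 132.83*I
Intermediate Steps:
√(-17850 + y(b, 54)) = √(-17850 + 207) = √(-17643) = I*√17643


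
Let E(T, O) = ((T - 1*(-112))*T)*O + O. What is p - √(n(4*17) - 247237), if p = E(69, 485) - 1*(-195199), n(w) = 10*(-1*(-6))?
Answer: 6252849 - I*√247177 ≈ 6.2528e+6 - 497.17*I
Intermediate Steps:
E(T, O) = O + O*T*(112 + T) (E(T, O) = ((T + 112)*T)*O + O = ((112 + T)*T)*O + O = (T*(112 + T))*O + O = O*T*(112 + T) + O = O + O*T*(112 + T))
n(w) = 60 (n(w) = 10*6 = 60)
p = 6252849 (p = 485*(1 + 69² + 112*69) - 1*(-195199) = 485*(1 + 4761 + 7728) + 195199 = 485*12490 + 195199 = 6057650 + 195199 = 6252849)
p - √(n(4*17) - 247237) = 6252849 - √(60 - 247237) = 6252849 - √(-247177) = 6252849 - I*√247177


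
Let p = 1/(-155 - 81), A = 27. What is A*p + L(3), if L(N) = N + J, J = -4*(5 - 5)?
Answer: 681/236 ≈ 2.8856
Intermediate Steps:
J = 0 (J = -4*0 = 0)
p = -1/236 (p = 1/(-236) = -1/236 ≈ -0.0042373)
L(N) = N (L(N) = N + 0 = N)
A*p + L(3) = 27*(-1/236) + 3 = -27/236 + 3 = 681/236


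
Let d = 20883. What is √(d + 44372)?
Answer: √65255 ≈ 255.45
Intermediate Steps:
√(d + 44372) = √(20883 + 44372) = √65255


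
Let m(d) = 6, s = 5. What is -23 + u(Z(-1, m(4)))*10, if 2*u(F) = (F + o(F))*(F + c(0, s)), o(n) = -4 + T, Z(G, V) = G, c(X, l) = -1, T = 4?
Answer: -13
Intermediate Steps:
o(n) = 0 (o(n) = -4 + 4 = 0)
u(F) = F*(-1 + F)/2 (u(F) = ((F + 0)*(F - 1))/2 = (F*(-1 + F))/2 = F*(-1 + F)/2)
-23 + u(Z(-1, m(4)))*10 = -23 + ((½)*(-1)*(-1 - 1))*10 = -23 + ((½)*(-1)*(-2))*10 = -23 + 1*10 = -23 + 10 = -13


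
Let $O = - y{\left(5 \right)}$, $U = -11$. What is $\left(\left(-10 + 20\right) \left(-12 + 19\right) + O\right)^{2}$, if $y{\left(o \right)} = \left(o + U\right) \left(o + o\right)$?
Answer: $16900$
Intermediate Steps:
$y{\left(o \right)} = 2 o \left(-11 + o\right)$ ($y{\left(o \right)} = \left(o - 11\right) \left(o + o\right) = \left(-11 + o\right) 2 o = 2 o \left(-11 + o\right)$)
$O = 60$ ($O = - 2 \cdot 5 \left(-11 + 5\right) = - 2 \cdot 5 \left(-6\right) = \left(-1\right) \left(-60\right) = 60$)
$\left(\left(-10 + 20\right) \left(-12 + 19\right) + O\right)^{2} = \left(\left(-10 + 20\right) \left(-12 + 19\right) + 60\right)^{2} = \left(10 \cdot 7 + 60\right)^{2} = \left(70 + 60\right)^{2} = 130^{2} = 16900$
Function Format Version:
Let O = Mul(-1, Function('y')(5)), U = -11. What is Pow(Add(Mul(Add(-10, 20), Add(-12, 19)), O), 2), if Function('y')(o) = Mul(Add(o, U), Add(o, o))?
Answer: 16900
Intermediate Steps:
Function('y')(o) = Mul(2, o, Add(-11, o)) (Function('y')(o) = Mul(Add(o, -11), Add(o, o)) = Mul(Add(-11, o), Mul(2, o)) = Mul(2, o, Add(-11, o)))
O = 60 (O = Mul(-1, Mul(2, 5, Add(-11, 5))) = Mul(-1, Mul(2, 5, -6)) = Mul(-1, -60) = 60)
Pow(Add(Mul(Add(-10, 20), Add(-12, 19)), O), 2) = Pow(Add(Mul(Add(-10, 20), Add(-12, 19)), 60), 2) = Pow(Add(Mul(10, 7), 60), 2) = Pow(Add(70, 60), 2) = Pow(130, 2) = 16900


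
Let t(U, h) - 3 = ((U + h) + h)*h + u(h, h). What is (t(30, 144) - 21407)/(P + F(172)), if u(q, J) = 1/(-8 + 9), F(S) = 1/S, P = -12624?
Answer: -4194908/2171327 ≈ -1.9320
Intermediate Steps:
u(q, J) = 1 (u(q, J) = 1/1 = 1)
t(U, h) = 4 + h*(U + 2*h) (t(U, h) = 3 + (((U + h) + h)*h + 1) = 3 + ((U + 2*h)*h + 1) = 3 + (h*(U + 2*h) + 1) = 3 + (1 + h*(U + 2*h)) = 4 + h*(U + 2*h))
(t(30, 144) - 21407)/(P + F(172)) = ((4 + 2*144² + 30*144) - 21407)/(-12624 + 1/172) = ((4 + 2*20736 + 4320) - 21407)/(-12624 + 1/172) = ((4 + 41472 + 4320) - 21407)/(-2171327/172) = (45796 - 21407)*(-172/2171327) = 24389*(-172/2171327) = -4194908/2171327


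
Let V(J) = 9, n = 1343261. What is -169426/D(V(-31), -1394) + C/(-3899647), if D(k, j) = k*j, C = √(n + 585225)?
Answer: 84713/6273 - √1928486/3899647 ≈ 13.504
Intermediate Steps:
C = √1928486 (C = √(1343261 + 585225) = √1928486 ≈ 1388.7)
D(k, j) = j*k
-169426/D(V(-31), -1394) + C/(-3899647) = -169426/((-1394*9)) + √1928486/(-3899647) = -169426/(-12546) + √1928486*(-1/3899647) = -169426*(-1/12546) - √1928486/3899647 = 84713/6273 - √1928486/3899647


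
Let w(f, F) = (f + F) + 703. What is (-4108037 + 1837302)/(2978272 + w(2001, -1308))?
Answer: -2270735/2979668 ≈ -0.76208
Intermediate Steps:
w(f, F) = 703 + F + f (w(f, F) = (F + f) + 703 = 703 + F + f)
(-4108037 + 1837302)/(2978272 + w(2001, -1308)) = (-4108037 + 1837302)/(2978272 + (703 - 1308 + 2001)) = -2270735/(2978272 + 1396) = -2270735/2979668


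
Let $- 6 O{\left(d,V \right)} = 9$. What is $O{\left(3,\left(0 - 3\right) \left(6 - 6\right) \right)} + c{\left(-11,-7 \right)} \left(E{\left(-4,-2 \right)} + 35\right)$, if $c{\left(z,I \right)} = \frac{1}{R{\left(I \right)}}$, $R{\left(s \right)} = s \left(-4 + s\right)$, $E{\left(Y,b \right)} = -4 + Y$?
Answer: $- \frac{177}{154} \approx -1.1494$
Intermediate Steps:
$O{\left(d,V \right)} = - \frac{3}{2}$ ($O{\left(d,V \right)} = \left(- \frac{1}{6}\right) 9 = - \frac{3}{2}$)
$c{\left(z,I \right)} = \frac{1}{I \left(-4 + I\right)}$
$O{\left(3,\left(0 - 3\right) \left(6 - 6\right) \right)} + c{\left(-11,-7 \right)} \left(E{\left(-4,-2 \right)} + 35\right) = - \frac{3}{2} + \frac{1}{\left(-7\right) \left(-4 - 7\right)} \left(\left(-4 - 4\right) + 35\right) = - \frac{3}{2} + - \frac{1}{7 \left(-11\right)} \left(-8 + 35\right) = - \frac{3}{2} + \left(- \frac{1}{7}\right) \left(- \frac{1}{11}\right) 27 = - \frac{3}{2} + \frac{1}{77} \cdot 27 = - \frac{3}{2} + \frac{27}{77} = - \frac{177}{154}$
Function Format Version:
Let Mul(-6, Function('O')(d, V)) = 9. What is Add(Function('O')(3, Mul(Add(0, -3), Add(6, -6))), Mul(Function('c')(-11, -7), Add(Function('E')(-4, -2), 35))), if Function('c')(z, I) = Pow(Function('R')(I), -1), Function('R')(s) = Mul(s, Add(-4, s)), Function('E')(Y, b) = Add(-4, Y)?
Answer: Rational(-177, 154) ≈ -1.1494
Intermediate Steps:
Function('O')(d, V) = Rational(-3, 2) (Function('O')(d, V) = Mul(Rational(-1, 6), 9) = Rational(-3, 2))
Function('c')(z, I) = Mul(Pow(I, -1), Pow(Add(-4, I), -1)) (Function('c')(z, I) = Pow(Mul(I, Add(-4, I)), -1) = Mul(Pow(I, -1), Pow(Add(-4, I), -1)))
Add(Function('O')(3, Mul(Add(0, -3), Add(6, -6))), Mul(Function('c')(-11, -7), Add(Function('E')(-4, -2), 35))) = Add(Rational(-3, 2), Mul(Mul(Pow(-7, -1), Pow(Add(-4, -7), -1)), Add(Add(-4, -4), 35))) = Add(Rational(-3, 2), Mul(Mul(Rational(-1, 7), Pow(-11, -1)), Add(-8, 35))) = Add(Rational(-3, 2), Mul(Mul(Rational(-1, 7), Rational(-1, 11)), 27)) = Add(Rational(-3, 2), Mul(Rational(1, 77), 27)) = Add(Rational(-3, 2), Rational(27, 77)) = Rational(-177, 154)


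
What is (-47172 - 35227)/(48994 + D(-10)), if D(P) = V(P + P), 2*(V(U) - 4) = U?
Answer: -2227/1324 ≈ -1.6820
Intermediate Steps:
V(U) = 4 + U/2
D(P) = 4 + P (D(P) = 4 + (P + P)/2 = 4 + (2*P)/2 = 4 + P)
(-47172 - 35227)/(48994 + D(-10)) = (-47172 - 35227)/(48994 + (4 - 10)) = -82399/(48994 - 6) = -82399/48988 = -82399*1/48988 = -2227/1324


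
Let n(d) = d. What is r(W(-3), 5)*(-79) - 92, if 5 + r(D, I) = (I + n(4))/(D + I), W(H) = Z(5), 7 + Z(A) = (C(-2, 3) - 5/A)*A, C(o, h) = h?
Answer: 1713/8 ≈ 214.13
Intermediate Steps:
Z(A) = -7 + A*(3 - 5/A) (Z(A) = -7 + (3 - 5/A)*A = -7 + A*(3 - 5/A))
W(H) = 3 (W(H) = -12 + 3*5 = -12 + 15 = 3)
r(D, I) = -5 + (4 + I)/(D + I) (r(D, I) = -5 + (I + 4)/(D + I) = -5 + (4 + I)/(D + I))
r(W(-3), 5)*(-79) - 92 = ((4 - 5*3 - 4*5)/(3 + 5))*(-79) - 92 = ((4 - 15 - 20)/8)*(-79) - 92 = ((1/8)*(-31))*(-79) - 92 = -31/8*(-79) - 92 = 2449/8 - 92 = 1713/8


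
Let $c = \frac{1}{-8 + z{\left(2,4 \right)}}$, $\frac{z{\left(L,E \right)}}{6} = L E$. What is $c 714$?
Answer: $\frac{357}{20} \approx 17.85$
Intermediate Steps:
$z{\left(L,E \right)} = 6 E L$ ($z{\left(L,E \right)} = 6 L E = 6 E L$)
$c = \frac{1}{40}$ ($c = \frac{1}{-8 + 6 \cdot 4 \cdot 2} = \frac{1}{-8 + 48} = \frac{1}{40} \approx 0.025$)
$c 714 = \frac{1}{40} \cdot 714 = \frac{357}{20}$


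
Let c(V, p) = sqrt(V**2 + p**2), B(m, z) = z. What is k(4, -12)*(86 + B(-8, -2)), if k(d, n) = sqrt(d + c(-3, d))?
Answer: 252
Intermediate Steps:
k(d, n) = sqrt(d + sqrt(9 + d**2)) (k(d, n) = sqrt(d + sqrt((-3)**2 + d**2)) = sqrt(d + sqrt(9 + d**2)))
k(4, -12)*(86 + B(-8, -2)) = sqrt(4 + sqrt(9 + 4**2))*(86 - 2) = sqrt(4 + sqrt(9 + 16))*84 = sqrt(4 + sqrt(25))*84 = sqrt(4 + 5)*84 = sqrt(9)*84 = 3*84 = 252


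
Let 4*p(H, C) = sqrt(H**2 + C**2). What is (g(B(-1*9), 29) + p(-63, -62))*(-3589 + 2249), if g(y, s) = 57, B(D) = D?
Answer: -76380 - 335*sqrt(7813) ≈ -1.0599e+5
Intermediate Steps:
p(H, C) = sqrt(C**2 + H**2)/4 (p(H, C) = sqrt(H**2 + C**2)/4 = sqrt(C**2 + H**2)/4)
(g(B(-1*9), 29) + p(-63, -62))*(-3589 + 2249) = (57 + sqrt((-62)**2 + (-63)**2)/4)*(-3589 + 2249) = (57 + sqrt(3844 + 3969)/4)*(-1340) = (57 + sqrt(7813)/4)*(-1340) = -76380 - 335*sqrt(7813)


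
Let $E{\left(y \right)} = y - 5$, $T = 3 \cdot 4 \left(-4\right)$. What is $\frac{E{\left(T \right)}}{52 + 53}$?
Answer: $- \frac{53}{105} \approx -0.50476$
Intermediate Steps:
$T = -48$ ($T = 12 \left(-4\right) = -48$)
$E{\left(y \right)} = -5 + y$
$\frac{E{\left(T \right)}}{52 + 53} = \frac{-5 - 48}{52 + 53} = - \frac{53}{105}$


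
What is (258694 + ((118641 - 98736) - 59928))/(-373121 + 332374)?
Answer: -218671/40747 ≈ -5.3666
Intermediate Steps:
(258694 + ((118641 - 98736) - 59928))/(-373121 + 332374) = (258694 + (19905 - 59928))/(-40747) = (258694 - 40023)*(-1/40747) = 218671*(-1/40747) = -218671/40747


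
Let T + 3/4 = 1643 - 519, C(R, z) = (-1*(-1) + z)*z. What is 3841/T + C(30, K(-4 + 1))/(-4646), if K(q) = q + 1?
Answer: 35686079/10437239 ≈ 3.4191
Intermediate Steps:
K(q) = 1 + q
C(R, z) = z*(1 + z) (C(R, z) = (1 + z)*z = z*(1 + z))
T = 4493/4 (T = -¾ + (1643 - 519) = -¾ + 1124 = 4493/4 ≈ 1123.3)
3841/T + C(30, K(-4 + 1))/(-4646) = 3841/(4493/4) + ((1 + (-4 + 1))*(1 + (1 + (-4 + 1))))/(-4646) = 3841*(4/4493) + ((1 - 3)*(1 + (1 - 3)))*(-1/4646) = 15364/4493 - 2*(1 - 2)*(-1/4646) = 15364/4493 - 2*(-1)*(-1/4646) = 15364/4493 + 2*(-1/4646) = 15364/4493 - 1/2323 = 35686079/10437239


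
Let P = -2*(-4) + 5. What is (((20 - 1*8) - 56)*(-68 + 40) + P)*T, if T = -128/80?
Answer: -1992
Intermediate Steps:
T = -8/5 (T = -128*1/80 = -8/5 ≈ -1.6000)
P = 13 (P = 8 + 5 = 13)
(((20 - 1*8) - 56)*(-68 + 40) + P)*T = (((20 - 1*8) - 56)*(-68 + 40) + 13)*(-8/5) = (((20 - 8) - 56)*(-28) + 13)*(-8/5) = ((12 - 56)*(-28) + 13)*(-8/5) = (-44*(-28) + 13)*(-8/5) = (1232 + 13)*(-8/5) = 1245*(-8/5) = -1992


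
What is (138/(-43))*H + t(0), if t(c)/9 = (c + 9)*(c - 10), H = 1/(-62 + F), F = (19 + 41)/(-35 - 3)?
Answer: -21036009/25972 ≈ -809.95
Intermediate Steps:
F = -30/19 (F = 60/(-38) = 60*(-1/38) = -30/19 ≈ -1.5789)
H = -19/1208 (H = 1/(-62 - 30/19) = 1/(-1208/19) = -19/1208 ≈ -0.015728)
t(c) = 9*(-10 + c)*(9 + c) (t(c) = 9*((c + 9)*(c - 10)) = 9*((9 + c)*(-10 + c)) = 9*((-10 + c)*(9 + c)) = 9*(-10 + c)*(9 + c))
(138/(-43))*H + t(0) = (138/(-43))*(-19/1208) + (-810 - 9*0 + 9*0**2) = (138*(-1/43))*(-19/1208) + (-810 + 0 + 9*0) = -138/43*(-19/1208) + (-810 + 0 + 0) = 1311/25972 - 810 = -21036009/25972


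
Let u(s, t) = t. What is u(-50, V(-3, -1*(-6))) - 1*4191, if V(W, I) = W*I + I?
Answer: -4203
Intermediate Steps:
V(W, I) = I + I*W (V(W, I) = I*W + I = I + I*W)
u(-50, V(-3, -1*(-6))) - 1*4191 = (-1*(-6))*(1 - 3) - 1*4191 = 6*(-2) - 4191 = -12 - 4191 = -4203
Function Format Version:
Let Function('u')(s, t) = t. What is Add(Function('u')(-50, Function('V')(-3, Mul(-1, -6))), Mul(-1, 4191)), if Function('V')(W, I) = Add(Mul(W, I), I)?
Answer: -4203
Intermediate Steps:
Function('V')(W, I) = Add(I, Mul(I, W)) (Function('V')(W, I) = Add(Mul(I, W), I) = Add(I, Mul(I, W)))
Add(Function('u')(-50, Function('V')(-3, Mul(-1, -6))), Mul(-1, 4191)) = Add(Mul(Mul(-1, -6), Add(1, -3)), Mul(-1, 4191)) = Add(Mul(6, -2), -4191) = Add(-12, -4191) = -4203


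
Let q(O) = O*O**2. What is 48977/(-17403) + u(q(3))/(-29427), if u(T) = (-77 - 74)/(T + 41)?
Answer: -10889123591/3869336612 ≈ -2.8142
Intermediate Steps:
q(O) = O**3
u(T) = -151/(41 + T)
48977/(-17403) + u(q(3))/(-29427) = 48977/(-17403) - 151/(41 + 3**3)/(-29427) = 48977*(-1/17403) - 151/(41 + 27)*(-1/29427) = -48977/17403 - 151/68*(-1/29427) = -48977/17403 + 151/2001036 = -10889123591/3869336612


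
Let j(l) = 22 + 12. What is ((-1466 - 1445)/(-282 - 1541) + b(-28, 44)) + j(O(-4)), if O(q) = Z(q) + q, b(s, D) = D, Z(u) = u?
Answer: 145105/1823 ≈ 79.597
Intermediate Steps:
O(q) = 2*q (O(q) = q + q = 2*q)
j(l) = 34
((-1466 - 1445)/(-282 - 1541) + b(-28, 44)) + j(O(-4)) = ((-1466 - 1445)/(-282 - 1541) + 44) + 34 = (-2911/(-1823) + 44) + 34 = (-2911*(-1/1823) + 44) + 34 = (2911/1823 + 44) + 34 = 83123/1823 + 34 = 145105/1823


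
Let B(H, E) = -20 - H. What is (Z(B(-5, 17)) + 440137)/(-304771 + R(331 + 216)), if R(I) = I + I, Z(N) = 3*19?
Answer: -440194/303677 ≈ -1.4495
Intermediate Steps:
Z(N) = 57
R(I) = 2*I
(Z(B(-5, 17)) + 440137)/(-304771 + R(331 + 216)) = (57 + 440137)/(-304771 + 2*(331 + 216)) = 440194/(-304771 + 2*547) = 440194/(-304771 + 1094) = 440194/(-303677) = 440194*(-1/303677) = -440194/303677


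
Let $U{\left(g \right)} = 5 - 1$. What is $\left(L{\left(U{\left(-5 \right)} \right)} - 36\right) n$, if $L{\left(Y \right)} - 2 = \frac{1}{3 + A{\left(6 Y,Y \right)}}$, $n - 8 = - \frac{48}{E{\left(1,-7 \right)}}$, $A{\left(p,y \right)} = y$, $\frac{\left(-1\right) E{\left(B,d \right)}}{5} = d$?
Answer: $- \frac{54984}{245} \approx -224.42$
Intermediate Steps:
$E{\left(B,d \right)} = - 5 d$
$U{\left(g \right)} = 4$
$n = \frac{232}{35}$ ($n = 8 - \frac{48}{\left(-5\right) \left(-7\right)} = 8 - \frac{48}{35} = \frac{232}{35} \approx 6.6286$)
$L{\left(Y \right)} = 2 + \frac{1}{3 + Y}$
$\left(L{\left(U{\left(-5 \right)} \right)} - 36\right) n = \left(\frac{7 + 2 \cdot 4}{3 + 4} - 36\right) \frac{232}{35} = \left(\frac{7 + 8}{7} - 36\right) \frac{232}{35} = \left(\frac{1}{7} \cdot 15 - 36\right) \frac{232}{35} = \left(\frac{15}{7} - 36\right) \frac{232}{35} = \left(- \frac{237}{7}\right) \frac{232}{35} = - \frac{54984}{245}$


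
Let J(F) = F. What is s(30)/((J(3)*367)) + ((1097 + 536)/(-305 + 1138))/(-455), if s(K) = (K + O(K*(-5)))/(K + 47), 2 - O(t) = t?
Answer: -9922873/4590250665 ≈ -0.0021617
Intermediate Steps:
O(t) = 2 - t
s(K) = (2 + 6*K)/(47 + K) (s(K) = (K + (2 - K*(-5)))/(K + 47) = (K + (2 - (-5)*K))/(47 + K) = (K + (2 + 5*K))/(47 + K) = (2 + 6*K)/(47 + K))
s(30)/((J(3)*367)) + ((1097 + 536)/(-305 + 1138))/(-455) = (2*(1 + 3*30)/(47 + 30))/((3*367)) + ((1097 + 536)/(-305 + 1138))/(-455) = (2*(1 + 90)/77)/1101 + (1633/833)*(-1/455) = (2*(1/77)*91)*(1/1101) + (1633*(1/833))*(-1/455) = (26/11)*(1/1101) + (1633/833)*(-1/455) = 26/12111 - 1633/379015 = -9922873/4590250665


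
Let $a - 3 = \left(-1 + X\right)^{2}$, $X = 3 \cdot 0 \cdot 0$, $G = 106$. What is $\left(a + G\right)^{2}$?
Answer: $12100$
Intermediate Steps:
$X = 0$ ($X = 0 \cdot 0 = 0$)
$a = 4$ ($a = 3 + \left(-1 + 0\right)^{2} = 3 + \left(-1\right)^{2} = 3 + 1 = 4$)
$\left(a + G\right)^{2} = \left(4 + 106\right)^{2} = 110^{2} = 12100$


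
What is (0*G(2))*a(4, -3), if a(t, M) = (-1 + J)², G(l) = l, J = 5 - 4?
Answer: 0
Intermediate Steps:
J = 1
a(t, M) = 0 (a(t, M) = (-1 + 1)² = 0² = 0)
(0*G(2))*a(4, -3) = (0*2)*0 = 0*0 = 0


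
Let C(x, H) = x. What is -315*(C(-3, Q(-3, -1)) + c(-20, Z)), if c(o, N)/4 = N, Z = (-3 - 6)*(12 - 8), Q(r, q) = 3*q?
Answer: 46305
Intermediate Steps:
Z = -36 (Z = -9*4 = -36)
c(o, N) = 4*N
-315*(C(-3, Q(-3, -1)) + c(-20, Z)) = -315*(-3 + 4*(-36)) = -315*(-3 - 144) = -315*(-147) = 46305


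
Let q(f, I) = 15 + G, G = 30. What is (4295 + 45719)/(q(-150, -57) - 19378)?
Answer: -50014/19333 ≈ -2.5870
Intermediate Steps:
q(f, I) = 45 (q(f, I) = 15 + 30 = 45)
(4295 + 45719)/(q(-150, -57) - 19378) = (4295 + 45719)/(45 - 19378) = 50014/(-19333) = 50014*(-1/19333) = -50014/19333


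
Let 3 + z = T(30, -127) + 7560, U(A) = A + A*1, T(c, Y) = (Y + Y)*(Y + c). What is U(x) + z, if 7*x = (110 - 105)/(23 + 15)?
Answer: 4281940/133 ≈ 32195.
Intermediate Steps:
T(c, Y) = 2*Y*(Y + c) (T(c, Y) = (2*Y)*(Y + c) = 2*Y*(Y + c))
x = 5/266 (x = ((110 - 105)/(23 + 15))/7 = (5/38)/7 = (5*(1/38))/7 = (1/7)*(5/38) = 5/266 ≈ 0.018797)
U(A) = 2*A (U(A) = A + A = 2*A)
z = 32195 (z = -3 + (2*(-127)*(-127 + 30) + 7560) = -3 + (2*(-127)*(-97) + 7560) = -3 + (24638 + 7560) = -3 + 32198 = 32195)
U(x) + z = 2*(5/266) + 32195 = 5/133 + 32195 = 4281940/133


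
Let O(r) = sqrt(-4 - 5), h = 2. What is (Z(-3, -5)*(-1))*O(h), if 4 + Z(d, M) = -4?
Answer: 24*I ≈ 24.0*I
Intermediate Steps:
Z(d, M) = -8 (Z(d, M) = -4 - 4 = -8)
O(r) = 3*I (O(r) = sqrt(-9) = 3*I)
(Z(-3, -5)*(-1))*O(h) = (-8*(-1))*(3*I) = 8*(3*I) = 24*I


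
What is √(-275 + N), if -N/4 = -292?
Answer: √893 ≈ 29.883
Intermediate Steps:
N = 1168 (N = -4*(-292) = 1168)
√(-275 + N) = √(-275 + 1168) = √893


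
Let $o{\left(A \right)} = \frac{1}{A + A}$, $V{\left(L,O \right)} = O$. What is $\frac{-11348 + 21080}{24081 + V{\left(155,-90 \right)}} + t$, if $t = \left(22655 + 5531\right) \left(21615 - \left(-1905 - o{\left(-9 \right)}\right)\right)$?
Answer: $\frac{47713287930035}{71973} \approx 6.6293 \cdot 10^{8}$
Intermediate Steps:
$o{\left(A \right)} = \frac{1}{2 A}$
$t = \frac{5966398387}{9}$ ($t = \left(22655 + 5531\right) \left(21615 + \left(\left(\frac{1}{2 \left(-9\right)} + 2066\right) - 161\right)\right) = 28186 \left(21615 + \left(\left(\frac{1}{2} \left(- \frac{1}{9}\right) + 2066\right) - 161\right)\right) = 28186 \left(21615 + \left(\left(- \frac{1}{18} + 2066\right) - 161\right)\right) = 28186 \left(21615 + \left(\frac{37187}{18} - 161\right)\right) = 28186 \left(21615 + \frac{34289}{18}\right) = 28186 \cdot \frac{423359}{18} = \frac{5966398387}{9} \approx 6.6293 \cdot 10^{8}$)
$\frac{-11348 + 21080}{24081 + V{\left(155,-90 \right)}} + t = \frac{-11348 + 21080}{24081 - 90} + \frac{5966398387}{9} = \frac{9732}{23991} + \frac{5966398387}{9} = 9732 \cdot \frac{1}{23991} + \frac{5966398387}{9} = \frac{3244}{7997} + \frac{5966398387}{9} = \frac{47713287930035}{71973}$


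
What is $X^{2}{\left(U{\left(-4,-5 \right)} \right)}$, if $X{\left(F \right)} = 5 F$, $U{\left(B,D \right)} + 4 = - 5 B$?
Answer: $6400$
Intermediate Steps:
$U{\left(B,D \right)} = -4 - 5 B$
$X^{2}{\left(U{\left(-4,-5 \right)} \right)} = \left(5 \left(-4 - -20\right)\right)^{2} = \left(5 \left(-4 + 20\right)\right)^{2} = \left(5 \cdot 16\right)^{2} = 80^{2} = 6400$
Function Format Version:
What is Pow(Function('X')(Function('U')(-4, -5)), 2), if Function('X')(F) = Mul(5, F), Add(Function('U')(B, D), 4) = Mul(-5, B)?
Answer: 6400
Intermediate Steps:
Function('U')(B, D) = Add(-4, Mul(-5, B))
Pow(Function('X')(Function('U')(-4, -5)), 2) = Pow(Mul(5, Add(-4, Mul(-5, -4))), 2) = Pow(Mul(5, Add(-4, 20)), 2) = Pow(Mul(5, 16), 2) = Pow(80, 2) = 6400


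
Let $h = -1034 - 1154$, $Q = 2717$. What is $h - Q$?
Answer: $-4905$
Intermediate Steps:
$h = -2188$
$h - Q = -2188 - 2717 = -4905$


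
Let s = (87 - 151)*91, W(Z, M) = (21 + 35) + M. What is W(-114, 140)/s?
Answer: -7/208 ≈ -0.033654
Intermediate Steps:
W(Z, M) = 56 + M
s = -5824 (s = -64*91 = -5824)
W(-114, 140)/s = (56 + 140)/(-5824) = 196*(-1/5824) = -7/208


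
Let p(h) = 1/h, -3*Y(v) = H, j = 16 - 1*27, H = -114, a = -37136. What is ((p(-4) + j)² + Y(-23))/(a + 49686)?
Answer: 2633/200800 ≈ 0.013113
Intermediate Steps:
j = -11 (j = 16 - 27 = -11)
Y(v) = 38 (Y(v) = -⅓*(-114) = 38)
((p(-4) + j)² + Y(-23))/(a + 49686) = ((1/(-4) - 11)² + 38)/(-37136 + 49686) = ((-¼ - 11)² + 38)/12550 = ((-45/4)² + 38)*(1/12550) = (2025/16 + 38)*(1/12550) = (2633/16)*(1/12550) = 2633/200800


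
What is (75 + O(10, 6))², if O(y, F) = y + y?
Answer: 9025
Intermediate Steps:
O(y, F) = 2*y
(75 + O(10, 6))² = (75 + 2*10)² = (75 + 20)² = 95² = 9025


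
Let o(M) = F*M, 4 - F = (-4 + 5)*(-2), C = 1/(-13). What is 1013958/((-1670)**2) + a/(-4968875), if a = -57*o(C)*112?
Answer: 1307803424373/3603000826750 ≈ 0.36298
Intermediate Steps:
C = -1/13 ≈ -0.076923
F = 6 (F = 4 - (-4 + 5)*(-2) = 4 - (-2) = 4 - 1*(-2) = 4 + 2 = 6)
o(M) = 6*M
a = 38304/13 (a = -342*(-1)/13*112 = -57*(-6/13)*112 = (342/13)*112 = 38304/13 ≈ 2946.5)
1013958/((-1670)**2) + a/(-4968875) = 1013958/((-1670)**2) + (38304/13)/(-4968875) = 1013958/2788900 + (38304/13)*(-1/4968875) = 1013958*(1/2788900) - 38304/64595375 = 506979/1394450 - 38304/64595375 = 1307803424373/3603000826750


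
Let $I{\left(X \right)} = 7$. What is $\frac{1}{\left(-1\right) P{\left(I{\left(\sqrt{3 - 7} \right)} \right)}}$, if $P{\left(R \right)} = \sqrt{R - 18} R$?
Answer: $\frac{i \sqrt{11}}{77} \approx 0.043073 i$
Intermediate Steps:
$P{\left(R \right)} = R \sqrt{-18 + R}$ ($P{\left(R \right)} = \sqrt{-18 + R} R = R \sqrt{-18 + R}$)
$\frac{1}{\left(-1\right) P{\left(I{\left(\sqrt{3 - 7} \right)} \right)}} = \frac{1}{\left(-1\right) 7 \sqrt{-18 + 7}} = \frac{1}{\left(-1\right) 7 \sqrt{-11}} = \frac{1}{\left(-1\right) 7 i \sqrt{11}} = \frac{1}{\left(-7\right) i \sqrt{11}} = \frac{i \sqrt{11}}{77}$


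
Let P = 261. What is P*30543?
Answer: 7971723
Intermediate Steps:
P*30543 = 261*30543 = 7971723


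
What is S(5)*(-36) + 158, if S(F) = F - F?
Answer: 158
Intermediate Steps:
S(F) = 0
S(5)*(-36) + 158 = 0*(-36) + 158 = 0 + 158 = 158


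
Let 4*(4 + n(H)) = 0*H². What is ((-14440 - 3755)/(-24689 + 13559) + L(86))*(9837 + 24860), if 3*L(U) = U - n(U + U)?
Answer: 814442681/742 ≈ 1.0976e+6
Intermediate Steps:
n(H) = -4 (n(H) = -4 + (0*H²)/4 = -4 + (¼)*0 = -4 + 0 = -4)
L(U) = 4/3 + U/3 (L(U) = (U - 1*(-4))/3 = (U + 4)/3 = (4 + U)/3 = 4/3 + U/3)
((-14440 - 3755)/(-24689 + 13559) + L(86))*(9837 + 24860) = ((-14440 - 3755)/(-24689 + 13559) + (4/3 + (⅓)*86))*(9837 + 24860) = (-18195/(-11130) + (4/3 + 86/3))*34697 = (-18195*(-1/11130) + 30)*34697 = (1213/742 + 30)*34697 = (23473/742)*34697 = 814442681/742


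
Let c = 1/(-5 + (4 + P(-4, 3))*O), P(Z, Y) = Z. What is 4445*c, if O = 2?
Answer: -889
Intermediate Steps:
c = -⅕ (c = 1/(-5 + (4 - 4)*2) = 1/(-5 + 0*2) = 1/(-5 + 0) = 1/(-5) = -⅕ ≈ -0.20000)
4445*c = 4445*(-⅕) = -889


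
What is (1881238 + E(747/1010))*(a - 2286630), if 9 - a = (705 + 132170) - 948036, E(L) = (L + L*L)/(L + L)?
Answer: -279584942483241/101 ≈ -2.7682e+12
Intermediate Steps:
E(L) = (L + L**2)/(2*L) (E(L) = (L + L**2)/((2*L)) = (L + L**2)*(1/(2*L)) = (L + L**2)/(2*L))
a = 815170 (a = 9 - ((705 + 132170) - 948036) = 9 - (132875 - 948036) = 9 - 1*(-815161) = 9 + 815161 = 815170)
(1881238 + E(747/1010))*(a - 2286630) = (1881238 + (1/2 + (747/1010)/2))*(815170 - 2286630) = (1881238 + (1/2 + (747*(1/1010))/2))*(-1471460) = (1881238 + (1/2 + (1/2)*(747/1010)))*(-1471460) = (1881238 + (1/2 + 747/2020))*(-1471460) = (1881238 + 1757/2020)*(-1471460) = (3800102517/2020)*(-1471460) = -279584942483241/101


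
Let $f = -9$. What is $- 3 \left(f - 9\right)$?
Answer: $54$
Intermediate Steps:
$- 3 \left(f - 9\right) = - 3 \left(-9 - 9\right) = \left(-3\right) \left(-18\right) = 54$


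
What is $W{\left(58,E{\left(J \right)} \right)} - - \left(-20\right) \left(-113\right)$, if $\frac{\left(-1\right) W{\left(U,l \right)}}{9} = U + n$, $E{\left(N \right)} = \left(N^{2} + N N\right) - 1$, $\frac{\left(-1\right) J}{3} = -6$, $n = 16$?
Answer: $1594$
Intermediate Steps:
$J = 18$ ($J = \left(-3\right) \left(-6\right) = 18$)
$E{\left(N \right)} = -1 + 2 N^{2}$ ($E{\left(N \right)} = \left(N^{2} + N^{2}\right) - 1 = 2 N^{2} - 1 = -1 + 2 N^{2}$)
$W{\left(U,l \right)} = -144 - 9 U$ ($W{\left(U,l \right)} = - 9 \left(U + 16\right) = - 9 \left(16 + U\right) = -144 - 9 U$)
$W{\left(58,E{\left(J \right)} \right)} - - \left(-20\right) \left(-113\right) = \left(-144 - 522\right) - - \left(-20\right) \left(-113\right) = \left(-144 - 522\right) - \left(-1\right) 2260 = -666 - -2260 = -666 + 2260 = 1594$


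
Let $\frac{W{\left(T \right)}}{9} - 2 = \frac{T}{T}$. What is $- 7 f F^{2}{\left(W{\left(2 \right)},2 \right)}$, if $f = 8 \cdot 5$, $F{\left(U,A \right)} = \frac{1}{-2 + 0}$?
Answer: $-70$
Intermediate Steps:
$W{\left(T \right)} = 27$ ($W{\left(T \right)} = 18 + 9 \frac{T}{T} = 18 + 9 \cdot 1 = 18 + 9 = 27$)
$F{\left(U,A \right)} = - \frac{1}{2}$ ($F{\left(U,A \right)} = \frac{1}{-2} = - \frac{1}{2}$)
$f = 40$
$- 7 f F^{2}{\left(W{\left(2 \right)},2 \right)} = \left(-7\right) 40 \left(- \frac{1}{2}\right)^{2} = \left(-280\right) \frac{1}{4} = -70$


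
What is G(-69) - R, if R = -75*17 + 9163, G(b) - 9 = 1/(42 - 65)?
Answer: -181218/23 ≈ -7879.0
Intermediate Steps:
G(b) = 206/23 (G(b) = 9 + 1/(42 - 65) = 9 + 1/(-23) = 9 - 1/23 = 206/23)
R = 7888 (R = -1275 + 9163 = 7888)
G(-69) - R = 206/23 - 1*7888 = 206/23 - 7888 = -181218/23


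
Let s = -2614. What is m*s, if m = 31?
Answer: -81034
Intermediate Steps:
m*s = 31*(-2614) = -81034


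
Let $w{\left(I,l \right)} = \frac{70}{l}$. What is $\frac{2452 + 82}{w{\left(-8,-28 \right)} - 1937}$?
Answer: $- \frac{5068}{3879} \approx -1.3065$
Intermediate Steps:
$\frac{2452 + 82}{w{\left(-8,-28 \right)} - 1937} = \frac{2452 + 82}{\frac{70}{-28} - 1937} = \frac{2534}{70 \left(- \frac{1}{28}\right) - 1937} = \frac{2534}{- \frac{5}{2} - 1937} = \frac{2534}{- \frac{3879}{2}} = 2534 \left(- \frac{2}{3879}\right) = - \frac{5068}{3879}$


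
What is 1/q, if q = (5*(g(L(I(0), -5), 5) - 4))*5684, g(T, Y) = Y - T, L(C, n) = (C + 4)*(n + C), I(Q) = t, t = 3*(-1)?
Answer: 1/255780 ≈ 3.9096e-6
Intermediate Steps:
t = -3
I(Q) = -3
L(C, n) = (4 + C)*(C + n)
q = 255780 (q = (5*((5 - ((-3)**2 + 4*(-3) + 4*(-5) - 3*(-5))) - 4))*5684 = (5*((5 - (9 - 12 - 20 + 15)) - 4))*5684 = (5*((5 - 1*(-8)) - 4))*5684 = (5*((5 + 8) - 4))*5684 = (5*(13 - 4))*5684 = (5*9)*5684 = 45*5684 = 255780)
1/q = 1/255780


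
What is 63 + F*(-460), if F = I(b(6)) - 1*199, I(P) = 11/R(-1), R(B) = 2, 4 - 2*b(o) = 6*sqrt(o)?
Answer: 89073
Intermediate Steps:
b(o) = 2 - 3*sqrt(o)
I(P) = 11/2
F = -387/2 (F = 11/2 - 1*199 = 11/2 - 199 = -387/2 ≈ -193.50)
63 + F*(-460) = 63 - 387/2*(-460) = 63 + 89010 = 89073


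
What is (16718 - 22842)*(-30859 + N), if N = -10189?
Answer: 251377952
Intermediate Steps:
(16718 - 22842)*(-30859 + N) = (16718 - 22842)*(-30859 - 10189) = -6124*(-41048) = 251377952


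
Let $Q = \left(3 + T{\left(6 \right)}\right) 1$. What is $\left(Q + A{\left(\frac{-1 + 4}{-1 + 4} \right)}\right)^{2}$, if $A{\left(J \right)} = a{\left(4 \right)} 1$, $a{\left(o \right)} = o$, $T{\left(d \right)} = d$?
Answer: $169$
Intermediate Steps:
$A{\left(J \right)} = 4$ ($A{\left(J \right)} = 4 \cdot 1 = 4$)
$Q = 9$ ($Q = \left(3 + 6\right) 1 = 9 \cdot 1 = 9$)
$\left(Q + A{\left(\frac{-1 + 4}{-1 + 4} \right)}\right)^{2} = \left(9 + 4\right)^{2} = 13^{2} = 169$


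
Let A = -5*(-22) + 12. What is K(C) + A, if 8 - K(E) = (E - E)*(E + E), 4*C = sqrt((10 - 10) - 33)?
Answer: 130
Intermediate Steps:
C = I*sqrt(33)/4 (C = sqrt((10 - 10) - 33)/4 = sqrt(0 - 33)/4 = sqrt(-33)/4 = (I*sqrt(33))/4 = I*sqrt(33)/4 ≈ 1.4361*I)
A = 122 (A = 110 + 12 = 122)
K(E) = 8 (K(E) = 8 - (E - E)*(E + E) = 8 - 0*2*E = 8 - 1*0 = 8 + 0 = 8)
K(C) + A = 8 + 122 = 130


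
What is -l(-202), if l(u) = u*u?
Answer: -40804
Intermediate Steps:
l(u) = u²
-l(-202) = -1*(-202)² = -1*40804 = -40804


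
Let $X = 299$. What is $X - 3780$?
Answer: $-3481$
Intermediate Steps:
$X - 3780 = 299 - 3780 = -3481$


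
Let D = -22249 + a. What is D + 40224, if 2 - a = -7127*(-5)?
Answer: -17658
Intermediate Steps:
a = -35633 (a = 2 - (-7127)*(-5) = 2 - 1*35635 = 2 - 35635 = -35633)
D = -57882 (D = -22249 - 35633 = -57882)
D + 40224 = -57882 + 40224 = -17658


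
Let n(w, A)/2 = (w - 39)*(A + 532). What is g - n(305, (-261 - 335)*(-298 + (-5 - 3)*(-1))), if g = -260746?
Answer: -92494650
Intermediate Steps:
n(w, A) = 2*(-39 + w)*(532 + A) (n(w, A) = 2*((w - 39)*(A + 532)) = 2*((-39 + w)*(532 + A)) = 2*(-39 + w)*(532 + A))
g - n(305, (-261 - 335)*(-298 + (-5 - 3)*(-1))) = -260746 - (-41496 - 78*(-261 - 335)*(-298 + (-5 - 3)*(-1)) + 1064*305 + 2*((-261 - 335)*(-298 + (-5 - 3)*(-1)))*305) = -260746 - (-41496 - (-46488)*(-298 - 8*(-1)) + 324520 + 2*(-596*(-298 - 8*(-1)))*305) = -260746 - (-41496 - (-46488)*(-298 + 8) + 324520 + 2*(-596*(-298 + 8))*305) = -260746 - (-41496 - (-46488)*(-290) + 324520 + 2*(-596*(-290))*305) = -260746 - (-41496 - 78*172840 + 324520 + 2*172840*305) = -260746 - (-41496 - 13481520 + 324520 + 105432400) = -260746 - 1*92233904 = -260746 - 92233904 = -92494650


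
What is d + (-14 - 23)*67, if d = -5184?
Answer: -7663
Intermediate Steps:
d + (-14 - 23)*67 = -5184 + (-14 - 23)*67 = -5184 - 37*67 = -5184 - 2479 = -7663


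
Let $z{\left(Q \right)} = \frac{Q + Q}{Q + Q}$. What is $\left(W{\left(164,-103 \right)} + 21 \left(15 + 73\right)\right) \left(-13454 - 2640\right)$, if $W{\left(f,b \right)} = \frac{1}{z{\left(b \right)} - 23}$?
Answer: $- \frac{327150785}{11} \approx -2.9741 \cdot 10^{7}$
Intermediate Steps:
$z{\left(Q \right)} = 1$ ($z{\left(Q \right)} = \frac{2 Q}{2 Q} = 2 Q \frac{1}{2 Q} = 1$)
$W{\left(f,b \right)} = - \frac{1}{22}$ ($W{\left(f,b \right)} = \frac{1}{1 - 23} = \frac{1}{-22} = - \frac{1}{22}$)
$\left(W{\left(164,-103 \right)} + 21 \left(15 + 73\right)\right) \left(-13454 - 2640\right) = \left(- \frac{1}{22} + 21 \left(15 + 73\right)\right) \left(-13454 - 2640\right) = \left(- \frac{1}{22} + 21 \cdot 88\right) \left(-16094\right) = \left(- \frac{1}{22} + 1848\right) \left(-16094\right) = \frac{40655}{22} \left(-16094\right) = - \frac{327150785}{11}$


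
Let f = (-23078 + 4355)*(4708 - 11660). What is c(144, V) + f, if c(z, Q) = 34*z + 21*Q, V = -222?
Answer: 130162530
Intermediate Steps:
f = 130162296 (f = -18723*(-6952) = 130162296)
c(z, Q) = 21*Q + 34*z
c(144, V) + f = (21*(-222) + 34*144) + 130162296 = (-4662 + 4896) + 130162296 = 234 + 130162296 = 130162530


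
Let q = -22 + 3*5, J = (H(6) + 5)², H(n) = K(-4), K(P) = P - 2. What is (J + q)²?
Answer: 36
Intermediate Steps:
K(P) = -2 + P
H(n) = -6 (H(n) = -2 - 4 = -6)
J = 1 (J = (-6 + 5)² = (-1)² = 1)
q = -7 (q = -22 + 15 = -7)
(J + q)² = (1 - 7)² = (-6)² = 36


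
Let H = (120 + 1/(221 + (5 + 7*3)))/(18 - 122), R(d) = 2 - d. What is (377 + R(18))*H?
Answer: -563179/1352 ≈ -416.55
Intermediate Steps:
H = -29641/25688 (H = (120 + 1/(221 + (5 + 21)))/(-104) = (120 + 1/(221 + 26))*(-1/104) = (120 + 1/247)*(-1/104) = (29641/247)*(-1/104) = -29641/25688 ≈ -1.1539)
(377 + R(18))*H = (377 + (2 - 1*18))*(-29641/25688) = (377 + (2 - 18))*(-29641/25688) = (377 - 16)*(-29641/25688) = 361*(-29641/25688) = -563179/1352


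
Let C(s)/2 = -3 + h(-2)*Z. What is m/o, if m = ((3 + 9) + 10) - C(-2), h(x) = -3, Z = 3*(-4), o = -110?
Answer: ⅖ ≈ 0.40000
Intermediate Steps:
Z = -12
C(s) = 66 (C(s) = 2*(-3 - 3*(-12)) = 2*(-3 + 36) = 2*33 = 66)
m = -44 (m = ((3 + 9) + 10) - 1*66 = (12 + 10) - 66 = 22 - 66 = -44)
m/o = -44/(-110) = -1/110*(-44) = ⅖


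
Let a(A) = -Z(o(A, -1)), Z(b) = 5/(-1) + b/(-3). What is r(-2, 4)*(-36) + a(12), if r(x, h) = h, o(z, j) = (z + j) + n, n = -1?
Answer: -407/3 ≈ -135.67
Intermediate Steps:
o(z, j) = -1 + j + z (o(z, j) = (z + j) - 1 = (j + z) - 1 = -1 + j + z)
Z(b) = -5 - b/3 (Z(b) = 5*(-1) + b*(-⅓) = -5 - b/3)
a(A) = 13/3 + A/3 (a(A) = -(-5 - (-1 - 1 + A)/3) = -(-5 - (-2 + A)/3) = -(-5 + (⅔ - A/3)) = -(-13/3 - A/3) = 13/3 + A/3)
r(-2, 4)*(-36) + a(12) = 4*(-36) + (13/3 + (⅓)*12) = -144 + (13/3 + 4) = -144 + 25/3 = -407/3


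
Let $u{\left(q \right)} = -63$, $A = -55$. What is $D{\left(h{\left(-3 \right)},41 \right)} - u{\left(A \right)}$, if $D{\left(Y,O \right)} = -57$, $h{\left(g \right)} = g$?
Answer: $6$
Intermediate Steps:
$D{\left(h{\left(-3 \right)},41 \right)} - u{\left(A \right)} = -57 - -63 = -57 + 63 = 6$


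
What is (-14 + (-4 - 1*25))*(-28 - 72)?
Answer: 4300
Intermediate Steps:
(-14 + (-4 - 1*25))*(-28 - 72) = (-14 + (-4 - 25))*(-100) = (-14 - 29)*(-100) = -43*(-100) = 4300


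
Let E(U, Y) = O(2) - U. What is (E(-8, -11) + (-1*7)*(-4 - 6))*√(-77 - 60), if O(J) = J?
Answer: 80*I*√137 ≈ 936.38*I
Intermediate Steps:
E(U, Y) = 2 - U
(E(-8, -11) + (-1*7)*(-4 - 6))*√(-77 - 60) = ((2 - 1*(-8)) + (-1*7)*(-4 - 6))*√(-77 - 60) = ((2 + 8) - 7*(-10))*√(-137) = (10 + 70)*(I*√137) = 80*(I*√137) = 80*I*√137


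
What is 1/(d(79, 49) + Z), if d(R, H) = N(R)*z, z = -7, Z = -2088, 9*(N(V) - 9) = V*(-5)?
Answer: -9/16594 ≈ -0.00054237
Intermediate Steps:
N(V) = 9 - 5*V/9 (N(V) = 9 + (V*(-5))/9 = 9 + (-5*V)/9 = 9 - 5*V/9)
d(R, H) = -63 + 35*R/9 (d(R, H) = (9 - 5*R/9)*(-7) = -63 + 35*R/9)
1/(d(79, 49) + Z) = 1/((-63 + (35/9)*79) - 2088) = 1/((-63 + 2765/9) - 2088) = 1/(2198/9 - 2088) = 1/(-16594/9) = -9/16594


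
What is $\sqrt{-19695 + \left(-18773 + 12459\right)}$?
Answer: $i \sqrt{26009} \approx 161.27 i$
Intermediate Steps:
$\sqrt{-19695 + \left(-18773 + 12459\right)} = \sqrt{-19695 - 6314} = \sqrt{-26009} = i \sqrt{26009}$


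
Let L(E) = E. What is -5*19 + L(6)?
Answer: -89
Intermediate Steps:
-5*19 + L(6) = -5*19 + 6 = -95 + 6 = -89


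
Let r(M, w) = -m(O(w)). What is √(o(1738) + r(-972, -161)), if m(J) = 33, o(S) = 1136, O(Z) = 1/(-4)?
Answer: √1103 ≈ 33.211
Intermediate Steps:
O(Z) = -¼
r(M, w) = -33 (r(M, w) = -1*33 = -33)
√(o(1738) + r(-972, -161)) = √(1136 - 33) = √1103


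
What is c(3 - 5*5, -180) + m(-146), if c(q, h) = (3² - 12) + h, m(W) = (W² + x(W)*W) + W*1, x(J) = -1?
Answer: 21133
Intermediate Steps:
m(W) = W² (m(W) = (W² - W) + W*1 = (W² - W) + W = W²)
c(q, h) = -3 + h (c(q, h) = (9 - 12) + h = -3 + h)
c(3 - 5*5, -180) + m(-146) = (-3 - 180) + (-146)² = -183 + 21316 = 21133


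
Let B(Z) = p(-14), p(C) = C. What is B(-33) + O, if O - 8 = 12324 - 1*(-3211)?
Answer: 15529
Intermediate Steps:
O = 15543 (O = 8 + (12324 - 1*(-3211)) = 8 + (12324 + 3211) = 8 + 15535 = 15543)
B(Z) = -14
B(-33) + O = -14 + 15543 = 15529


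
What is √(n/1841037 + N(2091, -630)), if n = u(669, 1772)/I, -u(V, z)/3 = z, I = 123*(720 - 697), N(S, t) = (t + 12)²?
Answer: 8*√17986447533670888935003/1736097891 ≈ 618.00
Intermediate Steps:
N(S, t) = (12 + t)²
I = 2829 (I = 123*23 = 2829)
u(V, z) = -3*z
n = -1772/943 (n = -3*1772/2829 = -5316*1/2829 = -1772/943 ≈ -1.8791)
√(n/1841037 + N(2091, -630)) = √(-1772/943/1841037 + (12 - 630)²) = √(-1772/943*1/1841037 + (-618)²) = √(-1772/1736097891 + 381924) = √(663057450920512/1736097891) = 8*√17986447533670888935003/1736097891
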